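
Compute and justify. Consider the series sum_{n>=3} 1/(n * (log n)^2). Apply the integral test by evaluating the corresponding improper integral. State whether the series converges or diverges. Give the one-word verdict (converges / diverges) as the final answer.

Let f(x) = 1/(x*log(x)^2). Then f is positive, continuous, and decreasing on [3, infinity), so the integral test applies.
Compute the improper integral int_{3}^infinity f(x) dx:
  antiderivative F(x) = -1/log(x).
  F(x) -> 0 as x -> infinity.  int = 0 - F(3) = 1/log(3) < infinity. By the integral test, the series converges.

converges


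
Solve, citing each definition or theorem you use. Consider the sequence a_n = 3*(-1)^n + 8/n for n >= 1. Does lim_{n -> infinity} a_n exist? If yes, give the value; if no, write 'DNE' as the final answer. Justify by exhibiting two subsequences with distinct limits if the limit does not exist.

Examine the behaviour of a_n along subsequences.
a_{2k} = 3 + 8/(2k) -> 3. a_{2k+1} = -3 + 8/(2k+1) -> -3.
Since these two subsequential limits are 3 and -3, distinct, the full sequence cannot converge (a convergent sequence has all subsequences tending to the same limit). So lim a_n does not exist.

DNE


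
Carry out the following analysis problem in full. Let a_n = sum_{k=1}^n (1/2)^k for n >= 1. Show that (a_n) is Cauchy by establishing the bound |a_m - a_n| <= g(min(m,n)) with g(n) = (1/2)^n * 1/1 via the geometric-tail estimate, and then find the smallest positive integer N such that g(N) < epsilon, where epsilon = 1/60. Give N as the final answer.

For m > n >= 1: |a_m - a_n| = sum_{k=n+1}^m (1/2)^k < sum_{k=n+1}^infinity (1/2)^k = (1/2)^(n+1) / (1 - 1/2) = (1/2)^n * (1/2) * (2/1) = (1/2)^n * 1/1.
So g(n) = (1/2)^n / 1. Since g(n) -> 0, (a_n) is Cauchy.
Now solve g(N) < 1/60: (1/2)^N / 1 < 1/60 <=> 2^N > 1 / (1 * 1/60) = 60.
Check powers of 2: 2^5 = 32 <= 60, 2^6 = 64 > 60.
So the smallest such N is 6. Check: g(6) = 1/(1 * 64) = 1/64 < 1/60.

6


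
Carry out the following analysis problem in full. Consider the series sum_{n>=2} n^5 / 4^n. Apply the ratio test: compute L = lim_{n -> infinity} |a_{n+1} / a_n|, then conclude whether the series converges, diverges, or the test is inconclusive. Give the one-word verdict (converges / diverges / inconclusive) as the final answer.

Let a_n denote the general term. Form the ratio a_{n+1}/a_n and simplify:
a_{n+1}/a_n = (n + 1)^5/(4*n^5)
Take the limit as n -> infinity: L = 1/4.
Since L = 1/4 < 1, the ratio test implies the series converges.

converges


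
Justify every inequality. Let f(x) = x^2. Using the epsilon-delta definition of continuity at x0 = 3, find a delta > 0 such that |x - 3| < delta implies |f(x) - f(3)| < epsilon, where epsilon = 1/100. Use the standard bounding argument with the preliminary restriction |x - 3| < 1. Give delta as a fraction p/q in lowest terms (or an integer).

Factor: |x^2 - (3)^2| = |x - 3| * |x + 3|.
Impose |x - 3| < 1 first. Then |x + 3| = |(x - 3) + 2*(3)| <= |x - 3| + 2*|3| < 1 + 6 = 7.
So |x^2 - (3)^2| < delta * 7.
We need delta * 7 <= 1/100, i.e. delta <= 1/100/7 = 1/700.
Since 1/700 < 1, this is tighter than 1; take delta = 1/700.
So delta = 1/700 works.

1/700


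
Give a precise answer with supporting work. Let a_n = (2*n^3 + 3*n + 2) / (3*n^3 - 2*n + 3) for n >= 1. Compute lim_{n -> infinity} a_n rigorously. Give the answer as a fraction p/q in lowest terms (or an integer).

Divide numerator and denominator by n^3, the highest power:
numerator / n^3 = 2 + 3/n^2 + 2/n^3
denominator / n^3 = 3 - 2/n^2 + 3/n^3
As n -> infinity, all terms of the form c/n^k (k >= 1) tend to 0.
So numerator / n^3 -> 2 and denominator / n^3 -> 3.
Therefore lim a_n = 2/3.

2/3


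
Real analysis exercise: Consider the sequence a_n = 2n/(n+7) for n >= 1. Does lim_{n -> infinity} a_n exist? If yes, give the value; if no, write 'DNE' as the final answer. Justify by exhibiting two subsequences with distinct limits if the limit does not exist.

Examine the behaviour of a_n along subsequences.
Even-n subsequence a_{2k} = 2(2k)/(2k+7) -> 2. Odd-n subsequence a_{2k+1} = 2(2k+1)/(2k+8) -> 2. Both tend to 2, which suggests the limit is 2; verify directly.
|a_n - 2| = |2n - 2(n+7)| / (n+7) = 14/(n+7) < 14/n for every n >= 1.
Given epsilon > 0, choose a positive integer N > 14/epsilon. Then for all n >= N, |a_n - 2| < 14/n <= 14/N < epsilon.
So by the definition of the limit, lim a_n exists and equals 2.

2


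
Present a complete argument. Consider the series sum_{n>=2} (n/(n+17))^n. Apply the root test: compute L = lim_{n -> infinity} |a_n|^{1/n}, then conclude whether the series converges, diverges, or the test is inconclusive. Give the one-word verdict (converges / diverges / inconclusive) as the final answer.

Let a_n denote the general term. Form |a_n|^(1/n) and simplify:
|a_n|^(1/n) = n/(n + 17)
Take the limit as n -> infinity: L = 1.
Since L = 1, the root test is inconclusive. (In fact a_n = (n/(n+17))^n -> e^(-17) != 0, so the nth-term test shows divergence; but the root test itself gives no conclusion.)

inconclusive


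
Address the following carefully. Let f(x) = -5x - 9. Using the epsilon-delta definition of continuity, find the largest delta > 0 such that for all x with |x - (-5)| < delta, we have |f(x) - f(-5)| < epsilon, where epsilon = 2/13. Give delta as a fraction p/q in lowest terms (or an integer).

We compute f(-5) = -5*(-5) - 9 = 16.
|f(x) - f(-5)| = |-5x - 9 - (16)| = |-5(x - (-5))| = 5|x - (-5)|.
We need 5|x - (-5)| < 2/13, i.e. |x - (-5)| < 2/13 / 5 = 2/65.
So any delta <= 2/65 works. Conversely, if delta > 2/65, then x = -5 + 2/65 satisfies |x - (-5)| = 2/65 < delta but |f(x) - f(-5)| = 5 * 2/65 = 2/13, which is not < 2/13; so no larger delta works.
Hence the largest such delta is 2/65.

2/65


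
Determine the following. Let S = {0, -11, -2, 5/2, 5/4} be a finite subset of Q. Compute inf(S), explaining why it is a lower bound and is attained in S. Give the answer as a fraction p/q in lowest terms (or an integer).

S is finite, so inf(S) = min(S).
Sorted increasing:
-11, -2, 0, 5/4, 5/2
The extremum is -11.
For every x in S, x >= -11. And -11 is in S, so it is attained.
Therefore inf(S) = -11.

-11


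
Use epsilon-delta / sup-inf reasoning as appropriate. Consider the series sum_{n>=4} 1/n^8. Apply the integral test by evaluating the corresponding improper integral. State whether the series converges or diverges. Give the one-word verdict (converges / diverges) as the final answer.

Let f(x) = x^(-8). Then f is positive, continuous, and decreasing on [4, infinity), so the integral test applies.
Compute the improper integral int_{4}^infinity f(x) dx:
  antiderivative F(x) = -1/(7*x^7).
  As x -> infinity, F(x) -> 0 (since p = 8 > 1).
  So int = F(infinity) - F(4) = 0 - (-1/114688) = 1/114688.
  Finite, so by the integral test, the series converges.

converges


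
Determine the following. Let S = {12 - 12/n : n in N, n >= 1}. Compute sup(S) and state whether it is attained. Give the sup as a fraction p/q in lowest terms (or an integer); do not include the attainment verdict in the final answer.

Analysis:
- Values: 0, 6, 8, 9, ... strictly increasing.
- Minimum is 0 (n=1); inf = 0 (attained).
- 12 - 12/n -> 12 from below; sup = 12, not attained.
Conclusion: sup(S) = 12, not attained in S.

12


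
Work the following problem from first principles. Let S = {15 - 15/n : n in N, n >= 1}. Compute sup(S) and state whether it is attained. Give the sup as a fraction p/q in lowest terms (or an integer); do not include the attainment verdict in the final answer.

Analysis:
- Values: 0, 15/2, 10, 45/4, ... strictly increasing.
- Minimum is 0 (n=1); inf = 0 (attained).
- 15 - 15/n -> 15 from below; sup = 15, not attained.
Conclusion: sup(S) = 15, not attained in S.

15


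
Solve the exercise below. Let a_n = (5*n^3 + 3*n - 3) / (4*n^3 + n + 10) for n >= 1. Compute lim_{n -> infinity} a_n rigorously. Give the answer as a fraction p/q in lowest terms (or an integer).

Divide numerator and denominator by n^3, the highest power:
numerator / n^3 = 5 + 3/n^2 - 3/n^3
denominator / n^3 = 4 + n^(-2) + 10/n^3
As n -> infinity, all terms of the form c/n^k (k >= 1) tend to 0.
So numerator / n^3 -> 5 and denominator / n^3 -> 4.
Therefore lim a_n = 5/4.

5/4


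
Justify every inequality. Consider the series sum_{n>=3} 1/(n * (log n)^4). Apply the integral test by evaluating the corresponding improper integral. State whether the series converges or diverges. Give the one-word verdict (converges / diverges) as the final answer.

Let f(x) = 1/(x*log(x)^4). Then f is positive, continuous, and decreasing on [3, infinity), so the integral test applies.
Compute the improper integral int_{3}^infinity f(x) dx:
  antiderivative F(x) = -1/(3*log(x)^3).
  F(x) -> 0 as x -> infinity.  int = 0 - F(3) = 1/(3*log(3)^3) < infinity. By the integral test, the series converges.

converges


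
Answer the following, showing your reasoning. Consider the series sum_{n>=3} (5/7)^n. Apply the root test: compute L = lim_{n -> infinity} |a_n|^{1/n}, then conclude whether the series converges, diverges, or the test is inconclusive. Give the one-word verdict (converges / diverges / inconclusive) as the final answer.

Let a_n denote the general term. Form |a_n|^(1/n) and simplify:
|a_n|^(1/n) = 5/7
Take the limit as n -> infinity: L = 5/7.
Since L = 5/7 < 1, the root test implies convergence.

converges


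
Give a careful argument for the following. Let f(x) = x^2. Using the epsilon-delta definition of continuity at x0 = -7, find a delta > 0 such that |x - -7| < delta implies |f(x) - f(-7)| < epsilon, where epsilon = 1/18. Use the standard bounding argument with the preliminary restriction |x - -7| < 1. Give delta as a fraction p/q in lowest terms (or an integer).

Factor: |x^2 - (-7)^2| = |x - -7| * |x + -7|.
Impose |x - -7| < 1 first. Then |x + -7| = |(x - -7) + 2*(-7)| <= |x - -7| + 2*|-7| < 1 + 14 = 15.
So |x^2 - (-7)^2| < delta * 15.
We need delta * 15 <= 1/18, i.e. delta <= 1/18/15 = 1/270.
Since 1/270 < 1, this is tighter than 1; take delta = 1/270.
So delta = 1/270 works.

1/270


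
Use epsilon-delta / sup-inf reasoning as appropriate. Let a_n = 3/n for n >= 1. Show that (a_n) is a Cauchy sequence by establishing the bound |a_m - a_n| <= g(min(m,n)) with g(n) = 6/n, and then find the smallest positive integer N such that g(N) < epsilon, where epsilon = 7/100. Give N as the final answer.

For any m, n >= 1, by the triangle inequality:
|a_m - a_n| = |3/m - 3/n| <= 3*1/m + 3*1/n <= 6/min(m,n).
So g(n) = 6/n bounds the Cauchy difference. Since g(n) -> 0, (a_n) is Cauchy.
Now solve g(N) < 7/100: 6/N < 7/100 <=> N > 6 / (7/100) = 600/7.
The smallest integer strictly greater than 600/7 is N = 86.
Check: g(86) = 6/86 = 3/43 < 7/100; g(85) = 6/85 >= 7/100. So N = 86.

86


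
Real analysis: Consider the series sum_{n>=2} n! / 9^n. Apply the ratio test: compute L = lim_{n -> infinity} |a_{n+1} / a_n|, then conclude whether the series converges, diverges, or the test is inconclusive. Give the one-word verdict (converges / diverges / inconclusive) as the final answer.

Let a_n denote the general term. Form the ratio a_{n+1}/a_n and simplify:
a_{n+1}/a_n = n/9 + 1/9
Take the limit as n -> infinity: L = infinity.
Since L = infinity > 1 (or L = infinity), the ratio test implies the series diverges.

diverges


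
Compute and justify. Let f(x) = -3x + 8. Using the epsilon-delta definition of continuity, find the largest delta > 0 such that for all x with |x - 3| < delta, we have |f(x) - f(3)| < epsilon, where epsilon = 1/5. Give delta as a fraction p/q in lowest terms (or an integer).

We compute f(3) = -3*(3) + 8 = -1.
|f(x) - f(3)| = |-3x + 8 - (-1)| = |-3(x - 3)| = 3|x - 3|.
We need 3|x - 3| < 1/5, i.e. |x - 3| < 1/5 / 3 = 1/15.
So any delta <= 1/15 works. Conversely, if delta > 1/15, then x = 3 + 1/15 satisfies |x - 3| = 1/15 < delta but |f(x) - f(3)| = 3 * 1/15 = 1/5, which is not < 1/5; so no larger delta works.
Hence the largest such delta is 1/15.

1/15


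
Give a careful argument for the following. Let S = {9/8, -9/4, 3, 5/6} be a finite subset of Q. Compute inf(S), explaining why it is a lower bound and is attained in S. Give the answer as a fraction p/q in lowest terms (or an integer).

S is finite, so inf(S) = min(S).
Sorted increasing:
-9/4, 5/6, 9/8, 3
The extremum is -9/4.
For every x in S, x >= -9/4. And -9/4 is in S, so it is attained.
Therefore inf(S) = -9/4.

-9/4


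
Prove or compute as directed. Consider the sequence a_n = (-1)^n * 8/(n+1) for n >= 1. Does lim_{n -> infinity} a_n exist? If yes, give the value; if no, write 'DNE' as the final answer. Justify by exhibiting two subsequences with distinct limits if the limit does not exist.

Examine the behaviour of a_n along subsequences.
Even-n subsequence a_{2k} = 8/(2k+1) -> 0. Odd-n subsequence a_{2k+1} = -8/(2k+2) -> 0. Both tend to 0, which suggests the limit is 0; verify directly.
|a_n - 0| = 8/(n+1) < 8/n for every n >= 1.
Given epsilon > 0, choose a positive integer N > 8/epsilon. Then for all n >= N, |a_n| < 8/n <= 8/N < epsilon.
So by the definition of the limit, lim a_n exists and equals 0.

0


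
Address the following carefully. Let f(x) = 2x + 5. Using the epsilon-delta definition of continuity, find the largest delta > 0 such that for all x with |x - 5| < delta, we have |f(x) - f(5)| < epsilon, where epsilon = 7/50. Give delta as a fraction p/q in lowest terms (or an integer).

We compute f(5) = 2*(5) + 5 = 15.
|f(x) - f(5)| = |2x + 5 - (15)| = |2(x - 5)| = 2|x - 5|.
We need 2|x - 5| < 7/50, i.e. |x - 5| < 7/50 / 2 = 7/100.
So any delta <= 7/100 works. Conversely, if delta > 7/100, then x = 5 + 7/100 satisfies |x - 5| = 7/100 < delta but |f(x) - f(5)| = 2 * 7/100 = 7/50, which is not < 7/50; so no larger delta works.
Hence the largest such delta is 7/100.

7/100


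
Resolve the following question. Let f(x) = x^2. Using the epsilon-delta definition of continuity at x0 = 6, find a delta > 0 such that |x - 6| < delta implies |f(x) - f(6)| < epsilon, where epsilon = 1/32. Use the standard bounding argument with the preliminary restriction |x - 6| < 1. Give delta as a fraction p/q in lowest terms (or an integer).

Factor: |x^2 - (6)^2| = |x - 6| * |x + 6|.
Impose |x - 6| < 1 first. Then |x + 6| = |(x - 6) + 2*(6)| <= |x - 6| + 2*|6| < 1 + 12 = 13.
So |x^2 - (6)^2| < delta * 13.
We need delta * 13 <= 1/32, i.e. delta <= 1/32/13 = 1/416.
Since 1/416 < 1, this is tighter than 1; take delta = 1/416.
So delta = 1/416 works.

1/416


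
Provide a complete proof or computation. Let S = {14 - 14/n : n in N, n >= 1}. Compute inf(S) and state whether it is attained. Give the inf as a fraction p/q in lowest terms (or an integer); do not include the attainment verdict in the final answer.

Analysis:
- Values: 0, 7, 28/3, 21/2, ... strictly increasing.
- Minimum is 0 (n=1); inf = 0 (attained).
- 14 - 14/n -> 14 from below; sup = 14, not attained.
Conclusion: inf(S) = 0, attained in S.

0


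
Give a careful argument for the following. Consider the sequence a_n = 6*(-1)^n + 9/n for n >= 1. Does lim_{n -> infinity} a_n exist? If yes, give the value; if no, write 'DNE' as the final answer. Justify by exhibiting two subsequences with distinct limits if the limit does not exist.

Examine the behaviour of a_n along subsequences.
a_{2k} = 6 + 9/(2k) -> 6. a_{2k+1} = -6 + 9/(2k+1) -> -6.
Since these two subsequential limits are 6 and -6, distinct, the full sequence cannot converge (a convergent sequence has all subsequences tending to the same limit). So lim a_n does not exist.

DNE


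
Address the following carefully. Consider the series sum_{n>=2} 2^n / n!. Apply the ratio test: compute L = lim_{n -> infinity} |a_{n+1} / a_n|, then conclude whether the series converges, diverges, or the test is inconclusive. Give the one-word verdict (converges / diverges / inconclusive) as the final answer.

Let a_n denote the general term. Form the ratio a_{n+1}/a_n and simplify:
a_{n+1}/a_n = 2/(n + 1)
Take the limit as n -> infinity: L = 0.
Since L = 0 < 1, the ratio test implies the series converges.

converges


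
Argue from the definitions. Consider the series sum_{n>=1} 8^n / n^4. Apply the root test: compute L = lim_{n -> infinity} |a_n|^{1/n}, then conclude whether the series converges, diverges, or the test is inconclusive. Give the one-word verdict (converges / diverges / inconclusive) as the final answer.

Let a_n denote the general term. Form |a_n|^(1/n) and simplify:
|a_n|^(1/n) = 8/n^(4/n)
Take the limit as n -> infinity: L = 8.
Since L = 8 > 1, the root test implies divergence.

diverges


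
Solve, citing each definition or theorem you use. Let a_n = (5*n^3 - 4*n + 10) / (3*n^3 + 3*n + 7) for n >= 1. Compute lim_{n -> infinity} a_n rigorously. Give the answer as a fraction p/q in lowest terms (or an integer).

Divide numerator and denominator by n^3, the highest power:
numerator / n^3 = 5 - 4/n^2 + 10/n^3
denominator / n^3 = 3 + 3/n^2 + 7/n^3
As n -> infinity, all terms of the form c/n^k (k >= 1) tend to 0.
So numerator / n^3 -> 5 and denominator / n^3 -> 3.
Therefore lim a_n = 5/3.

5/3


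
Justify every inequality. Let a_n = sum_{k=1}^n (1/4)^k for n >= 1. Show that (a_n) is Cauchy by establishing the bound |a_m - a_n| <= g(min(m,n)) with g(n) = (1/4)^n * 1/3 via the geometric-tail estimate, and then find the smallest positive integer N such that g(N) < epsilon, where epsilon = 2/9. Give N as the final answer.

For m > n >= 1: |a_m - a_n| = sum_{k=n+1}^m (1/4)^k < sum_{k=n+1}^infinity (1/4)^k = (1/4)^(n+1) / (1 - 1/4) = (1/4)^n * (1/4) * (4/3) = (1/4)^n * 1/3.
So g(n) = (1/4)^n / 3. Since g(n) -> 0, (a_n) is Cauchy.
Now solve g(N) < 2/9: (1/4)^N / 3 < 2/9 <=> 4^N > 1 / (3 * 2/9) = 3/2.
Check powers of 4: 4^0 = 1 <= 3/2, 4^1 = 4 > 3/2.
So the smallest such N is 1. Check: g(1) = 1/(3 * 4) = 1/12 < 2/9.

1


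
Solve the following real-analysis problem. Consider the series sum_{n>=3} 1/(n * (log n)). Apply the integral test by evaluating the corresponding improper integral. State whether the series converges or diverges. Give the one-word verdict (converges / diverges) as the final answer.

Let f(x) = 1/(x*log(x)). Then f is positive, continuous, and decreasing on [3, infinity), so the integral test applies.
Compute the improper integral int_{3}^infinity f(x) dx:
  antiderivative F(x) = log(log(x)).
  F(x) = log(log(x)) -> infinity as x -> infinity. The integral diverges, so by the integral test, the series diverges.

diverges


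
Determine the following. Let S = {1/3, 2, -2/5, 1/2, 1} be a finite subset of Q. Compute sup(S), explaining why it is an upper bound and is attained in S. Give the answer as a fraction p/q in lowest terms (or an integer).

S is finite, so sup(S) = max(S).
Sorted decreasing:
2, 1, 1/2, 1/3, -2/5
The extremum is 2.
For every x in S, x <= 2. And 2 is in S, so it is attained.
Therefore sup(S) = 2.

2


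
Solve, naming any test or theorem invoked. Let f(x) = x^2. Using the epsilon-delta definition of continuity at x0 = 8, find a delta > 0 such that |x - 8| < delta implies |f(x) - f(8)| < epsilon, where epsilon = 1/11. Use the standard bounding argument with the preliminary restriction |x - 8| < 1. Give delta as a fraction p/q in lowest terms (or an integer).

Factor: |x^2 - (8)^2| = |x - 8| * |x + 8|.
Impose |x - 8| < 1 first. Then |x + 8| = |(x - 8) + 2*(8)| <= |x - 8| + 2*|8| < 1 + 16 = 17.
So |x^2 - (8)^2| < delta * 17.
We need delta * 17 <= 1/11, i.e. delta <= 1/11/17 = 1/187.
Since 1/187 < 1, this is tighter than 1; take delta = 1/187.
So delta = 1/187 works.

1/187


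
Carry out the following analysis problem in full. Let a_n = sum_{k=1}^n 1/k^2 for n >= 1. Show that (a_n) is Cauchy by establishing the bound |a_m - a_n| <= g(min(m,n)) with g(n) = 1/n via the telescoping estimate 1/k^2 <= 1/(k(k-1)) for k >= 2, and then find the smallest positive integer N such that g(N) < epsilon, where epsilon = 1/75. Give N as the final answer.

For m > n >= 1: |a_m - a_n| = sum_{k=n+1}^m 1/k^2.
Use 1/k^2 <= 1/(k(k-1)) = 1/(k-1) - 1/k for k >= 2:
sum_{k=n+1}^m 1/k^2 <= sum_{k=n+1}^m (1/(k-1) - 1/k) = 1/n - 1/m <= 1/n.
By symmetry the same bound holds with n,m swapped, so |a_m - a_n| <= 1/min(m,n) = g(min(m,n)). Since g(n) -> 0, (a_n) is Cauchy.
Now solve g(N) < 1/75: 1/N < 1/75 <=> N > 1/(1/75) = 75.
The smallest integer strictly greater than 75 is N = 76.
Check: g(76) = 1/76 < 1/75; g(75) = 1/75 >= 1/75. So N = 76.

76


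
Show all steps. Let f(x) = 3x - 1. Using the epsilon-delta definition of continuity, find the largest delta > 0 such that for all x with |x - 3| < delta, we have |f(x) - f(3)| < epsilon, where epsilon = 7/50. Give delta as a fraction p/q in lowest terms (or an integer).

We compute f(3) = 3*(3) - 1 = 8.
|f(x) - f(3)| = |3x - 1 - (8)| = |3(x - 3)| = 3|x - 3|.
We need 3|x - 3| < 7/50, i.e. |x - 3| < 7/50 / 3 = 7/150.
So any delta <= 7/150 works. Conversely, if delta > 7/150, then x = 3 + 7/150 satisfies |x - 3| = 7/150 < delta but |f(x) - f(3)| = 3 * 7/150 = 7/50, which is not < 7/50; so no larger delta works.
Hence the largest such delta is 7/150.

7/150


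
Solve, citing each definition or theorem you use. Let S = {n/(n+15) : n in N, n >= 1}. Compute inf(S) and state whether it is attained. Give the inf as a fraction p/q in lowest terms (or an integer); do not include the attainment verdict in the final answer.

Analysis:
- Values: 1/16, 2/17, 1/6, 4/19, ... strictly increasing.
- Minimum is 1/16 (n=1); inf = 1/16 (attained).
- n/(n+15) = 1 - 15/(n+15) -> 1 from below as n -> infinity, and never equals 1.
- So sup = 1 (not attained).
Conclusion: inf(S) = 1/16, attained in S.

1/16


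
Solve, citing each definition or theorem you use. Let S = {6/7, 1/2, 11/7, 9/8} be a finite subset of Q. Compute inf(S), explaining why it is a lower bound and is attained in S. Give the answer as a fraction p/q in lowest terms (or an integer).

S is finite, so inf(S) = min(S).
Sorted increasing:
1/2, 6/7, 9/8, 11/7
The extremum is 1/2.
For every x in S, x >= 1/2. And 1/2 is in S, so it is attained.
Therefore inf(S) = 1/2.

1/2


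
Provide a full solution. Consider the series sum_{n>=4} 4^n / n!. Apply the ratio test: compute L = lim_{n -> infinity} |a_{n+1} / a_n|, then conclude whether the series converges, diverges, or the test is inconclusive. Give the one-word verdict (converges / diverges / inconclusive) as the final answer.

Let a_n denote the general term. Form the ratio a_{n+1}/a_n and simplify:
a_{n+1}/a_n = 4/(n + 1)
Take the limit as n -> infinity: L = 0.
Since L = 0 < 1, the ratio test implies the series converges.

converges


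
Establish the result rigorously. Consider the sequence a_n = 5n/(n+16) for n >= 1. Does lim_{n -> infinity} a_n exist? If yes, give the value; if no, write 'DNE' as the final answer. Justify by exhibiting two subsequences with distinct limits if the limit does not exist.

Examine the behaviour of a_n along subsequences.
Even-n subsequence a_{2k} = 5(2k)/(2k+16) -> 5. Odd-n subsequence a_{2k+1} = 5(2k+1)/(2k+17) -> 5. Both tend to 5, which suggests the limit is 5; verify directly.
|a_n - 5| = |5n - 5(n+16)| / (n+16) = 80/(n+16) < 80/n for every n >= 1.
Given epsilon > 0, choose a positive integer N > 80/epsilon. Then for all n >= N, |a_n - 5| < 80/n <= 80/N < epsilon.
So by the definition of the limit, lim a_n exists and equals 5.

5


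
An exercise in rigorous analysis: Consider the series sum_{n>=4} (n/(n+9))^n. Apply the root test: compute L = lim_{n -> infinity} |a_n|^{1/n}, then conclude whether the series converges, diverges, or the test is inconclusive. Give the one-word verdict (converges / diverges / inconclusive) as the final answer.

Let a_n denote the general term. Form |a_n|^(1/n) and simplify:
|a_n|^(1/n) = n/(n + 9)
Take the limit as n -> infinity: L = 1.
Since L = 1, the root test is inconclusive. (In fact a_n = (n/(n+9))^n -> e^(-9) != 0, so the nth-term test shows divergence; but the root test itself gives no conclusion.)

inconclusive


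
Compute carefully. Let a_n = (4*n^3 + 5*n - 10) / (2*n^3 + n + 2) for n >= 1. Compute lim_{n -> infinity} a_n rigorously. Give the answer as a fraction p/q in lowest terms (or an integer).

Divide numerator and denominator by n^3, the highest power:
numerator / n^3 = 4 + 5/n^2 - 10/n^3
denominator / n^3 = 2 + n^(-2) + 2/n^3
As n -> infinity, all terms of the form c/n^k (k >= 1) tend to 0.
So numerator / n^3 -> 4 and denominator / n^3 -> 2.
Therefore lim a_n = 2.

2


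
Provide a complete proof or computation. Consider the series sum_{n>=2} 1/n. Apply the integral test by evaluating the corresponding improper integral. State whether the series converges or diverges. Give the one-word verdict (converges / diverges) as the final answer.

Let f(x) = 1/x. Then f is positive, continuous, and decreasing on [2, infinity), so the integral test applies.
Compute the improper integral int_{2}^infinity f(x) dx:
  antiderivative F(x) = log(x).
  As x -> infinity, log(x) -> infinity.
  So int = infinity - log(2) = infinity. By the integral test, the series diverges.

diverges


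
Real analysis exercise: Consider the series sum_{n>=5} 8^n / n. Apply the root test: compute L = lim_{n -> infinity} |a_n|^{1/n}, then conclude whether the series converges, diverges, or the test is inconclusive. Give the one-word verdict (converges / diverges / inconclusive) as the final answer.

Let a_n denote the general term. Form |a_n|^(1/n) and simplify:
|a_n|^(1/n) = 8/n^(1/n)
Take the limit as n -> infinity: L = 8.
Since L = 8 > 1, the root test implies divergence.

diverges


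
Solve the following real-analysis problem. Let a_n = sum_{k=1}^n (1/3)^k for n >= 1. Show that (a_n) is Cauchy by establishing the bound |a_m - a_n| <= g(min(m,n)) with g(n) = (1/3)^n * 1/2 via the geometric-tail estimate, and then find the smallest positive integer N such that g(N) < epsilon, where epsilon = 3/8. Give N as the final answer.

For m > n >= 1: |a_m - a_n| = sum_{k=n+1}^m (1/3)^k < sum_{k=n+1}^infinity (1/3)^k = (1/3)^(n+1) / (1 - 1/3) = (1/3)^n * (1/3) * (3/2) = (1/3)^n * 1/2.
So g(n) = (1/3)^n / 2. Since g(n) -> 0, (a_n) is Cauchy.
Now solve g(N) < 3/8: (1/3)^N / 2 < 3/8 <=> 3^N > 1 / (2 * 3/8) = 4/3.
Check powers of 3: 3^0 = 1 <= 4/3, 3^1 = 3 > 4/3.
So the smallest such N is 1. Check: g(1) = 1/(2 * 3) = 1/6 < 3/8.

1


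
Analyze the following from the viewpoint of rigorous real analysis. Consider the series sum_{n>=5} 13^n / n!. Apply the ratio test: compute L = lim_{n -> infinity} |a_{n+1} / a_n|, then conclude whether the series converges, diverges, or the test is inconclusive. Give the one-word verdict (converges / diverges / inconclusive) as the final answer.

Let a_n denote the general term. Form the ratio a_{n+1}/a_n and simplify:
a_{n+1}/a_n = 13/(n + 1)
Take the limit as n -> infinity: L = 0.
Since L = 0 < 1, the ratio test implies the series converges.

converges


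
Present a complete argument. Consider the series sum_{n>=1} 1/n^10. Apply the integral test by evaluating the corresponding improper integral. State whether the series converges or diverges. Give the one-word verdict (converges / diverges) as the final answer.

Let f(x) = x^(-10). Then f is positive, continuous, and decreasing on [1, infinity), so the integral test applies.
Compute the improper integral int_{1}^infinity f(x) dx:
  antiderivative F(x) = -1/(9*x^9).
  As x -> infinity, F(x) -> 0 (since p = 10 > 1).
  So int = F(infinity) - F(1) = 0 - (-1/9) = 1/9.
  Finite, so by the integral test, the series converges.

converges


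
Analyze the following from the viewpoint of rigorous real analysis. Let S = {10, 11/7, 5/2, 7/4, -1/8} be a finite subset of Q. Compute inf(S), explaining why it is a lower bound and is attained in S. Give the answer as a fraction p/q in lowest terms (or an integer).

S is finite, so inf(S) = min(S).
Sorted increasing:
-1/8, 11/7, 7/4, 5/2, 10
The extremum is -1/8.
For every x in S, x >= -1/8. And -1/8 is in S, so it is attained.
Therefore inf(S) = -1/8.

-1/8


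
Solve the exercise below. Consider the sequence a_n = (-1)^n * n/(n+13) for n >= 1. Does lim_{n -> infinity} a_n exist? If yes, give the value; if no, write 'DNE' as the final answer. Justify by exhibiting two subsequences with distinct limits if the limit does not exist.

Examine the behaviour of a_n along subsequences.
a_{2k} = 2k/(2k+13) -> 1. a_{2k+1} = -(2k+1)/(2k+14) -> -1.
Since these two subsequential limits are 1 and -1, distinct, the full sequence cannot converge (a convergent sequence has all subsequences tending to the same limit). So lim a_n does not exist.

DNE


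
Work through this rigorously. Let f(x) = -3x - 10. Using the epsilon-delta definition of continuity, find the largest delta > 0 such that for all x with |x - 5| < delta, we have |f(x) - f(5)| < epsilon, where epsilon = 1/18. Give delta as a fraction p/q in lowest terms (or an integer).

We compute f(5) = -3*(5) - 10 = -25.
|f(x) - f(5)| = |-3x - 10 - (-25)| = |-3(x - 5)| = 3|x - 5|.
We need 3|x - 5| < 1/18, i.e. |x - 5| < 1/18 / 3 = 1/54.
So any delta <= 1/54 works. Conversely, if delta > 1/54, then x = 5 + 1/54 satisfies |x - 5| = 1/54 < delta but |f(x) - f(5)| = 3 * 1/54 = 1/18, which is not < 1/18; so no larger delta works.
Hence the largest such delta is 1/54.

1/54


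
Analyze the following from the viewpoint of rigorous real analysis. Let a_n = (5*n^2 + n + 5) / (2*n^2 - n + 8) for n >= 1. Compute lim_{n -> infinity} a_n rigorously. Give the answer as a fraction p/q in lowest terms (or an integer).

Divide numerator and denominator by n^2, the highest power:
numerator / n^2 = 5 + 1/n + 5/n^2
denominator / n^2 = 2 - 1/n + 8/n^2
As n -> infinity, all terms of the form c/n^k (k >= 1) tend to 0.
So numerator / n^2 -> 5 and denominator / n^2 -> 2.
Therefore lim a_n = 5/2.

5/2


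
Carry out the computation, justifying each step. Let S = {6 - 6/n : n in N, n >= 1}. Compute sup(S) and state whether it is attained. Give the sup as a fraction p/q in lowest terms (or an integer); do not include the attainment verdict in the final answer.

Analysis:
- Values: 0, 3, 4, 9/2, ... strictly increasing.
- Minimum is 0 (n=1); inf = 0 (attained).
- 6 - 6/n -> 6 from below; sup = 6, not attained.
Conclusion: sup(S) = 6, not attained in S.

6


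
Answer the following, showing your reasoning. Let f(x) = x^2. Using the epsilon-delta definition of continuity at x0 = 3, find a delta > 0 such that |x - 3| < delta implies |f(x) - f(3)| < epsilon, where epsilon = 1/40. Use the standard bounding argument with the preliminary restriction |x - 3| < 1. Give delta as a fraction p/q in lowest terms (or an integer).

Factor: |x^2 - (3)^2| = |x - 3| * |x + 3|.
Impose |x - 3| < 1 first. Then |x + 3| = |(x - 3) + 2*(3)| <= |x - 3| + 2*|3| < 1 + 6 = 7.
So |x^2 - (3)^2| < delta * 7.
We need delta * 7 <= 1/40, i.e. delta <= 1/40/7 = 1/280.
Since 1/280 < 1, this is tighter than 1; take delta = 1/280.
So delta = 1/280 works.

1/280


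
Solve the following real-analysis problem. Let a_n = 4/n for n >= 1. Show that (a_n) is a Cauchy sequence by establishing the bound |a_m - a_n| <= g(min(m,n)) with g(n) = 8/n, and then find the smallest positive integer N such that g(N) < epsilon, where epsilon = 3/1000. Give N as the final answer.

For any m, n >= 1, by the triangle inequality:
|a_m - a_n| = |4/m - 4/n| <= 4*1/m + 4*1/n <= 8/min(m,n).
So g(n) = 8/n bounds the Cauchy difference. Since g(n) -> 0, (a_n) is Cauchy.
Now solve g(N) < 3/1000: 8/N < 3/1000 <=> N > 8 / (3/1000) = 8000/3.
The smallest integer strictly greater than 8000/3 is N = 2667.
Check: g(2667) = 8/2667 = 8/2667 < 3/1000; g(2666) = 4/1333 >= 3/1000. So N = 2667.

2667


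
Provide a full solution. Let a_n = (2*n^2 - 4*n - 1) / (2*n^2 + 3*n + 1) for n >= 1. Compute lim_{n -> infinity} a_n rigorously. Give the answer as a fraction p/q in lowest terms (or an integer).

Divide numerator and denominator by n^2, the highest power:
numerator / n^2 = 2 - 4/n - 1/n^2
denominator / n^2 = 2 + 3/n + n^(-2)
As n -> infinity, all terms of the form c/n^k (k >= 1) tend to 0.
So numerator / n^2 -> 2 and denominator / n^2 -> 2.
Therefore lim a_n = 1.

1


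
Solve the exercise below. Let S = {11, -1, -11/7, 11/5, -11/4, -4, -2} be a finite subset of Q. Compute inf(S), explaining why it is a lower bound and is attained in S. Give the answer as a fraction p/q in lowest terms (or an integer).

S is finite, so inf(S) = min(S).
Sorted increasing:
-4, -11/4, -2, -11/7, -1, 11/5, 11
The extremum is -4.
For every x in S, x >= -4. And -4 is in S, so it is attained.
Therefore inf(S) = -4.

-4


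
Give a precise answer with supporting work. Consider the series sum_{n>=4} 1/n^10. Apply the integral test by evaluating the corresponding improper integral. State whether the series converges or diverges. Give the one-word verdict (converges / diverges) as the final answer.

Let f(x) = x^(-10). Then f is positive, continuous, and decreasing on [4, infinity), so the integral test applies.
Compute the improper integral int_{4}^infinity f(x) dx:
  antiderivative F(x) = -1/(9*x^9).
  As x -> infinity, F(x) -> 0 (since p = 10 > 1).
  So int = F(infinity) - F(4) = 0 - (-1/2359296) = 1/2359296.
  Finite, so by the integral test, the series converges.

converges


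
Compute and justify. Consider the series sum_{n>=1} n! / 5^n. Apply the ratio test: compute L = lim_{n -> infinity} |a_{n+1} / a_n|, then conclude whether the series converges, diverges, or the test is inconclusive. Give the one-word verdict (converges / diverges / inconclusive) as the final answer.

Let a_n denote the general term. Form the ratio a_{n+1}/a_n and simplify:
a_{n+1}/a_n = n/5 + 1/5
Take the limit as n -> infinity: L = infinity.
Since L = infinity > 1 (or L = infinity), the ratio test implies the series diverges.

diverges


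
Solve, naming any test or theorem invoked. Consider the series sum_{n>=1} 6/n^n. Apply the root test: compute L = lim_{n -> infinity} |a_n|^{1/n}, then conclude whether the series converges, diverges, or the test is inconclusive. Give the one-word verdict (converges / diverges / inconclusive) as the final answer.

Let a_n denote the general term. Form |a_n|^(1/n) and simplify:
|a_n|^(1/n) = 6^(1/n)/n
Take the limit as n -> infinity: L = 0.
Since L = 0 < 1, the root test implies convergence.

converges


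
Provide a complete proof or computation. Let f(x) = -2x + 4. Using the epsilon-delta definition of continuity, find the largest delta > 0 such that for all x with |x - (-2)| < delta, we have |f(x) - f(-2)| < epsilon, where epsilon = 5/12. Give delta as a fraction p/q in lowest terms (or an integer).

We compute f(-2) = -2*(-2) + 4 = 8.
|f(x) - f(-2)| = |-2x + 4 - (8)| = |-2(x - (-2))| = 2|x - (-2)|.
We need 2|x - (-2)| < 5/12, i.e. |x - (-2)| < 5/12 / 2 = 5/24.
So any delta <= 5/24 works. Conversely, if delta > 5/24, then x = -2 + 5/24 satisfies |x - (-2)| = 5/24 < delta but |f(x) - f(-2)| = 2 * 5/24 = 5/12, which is not < 5/12; so no larger delta works.
Hence the largest such delta is 5/24.

5/24


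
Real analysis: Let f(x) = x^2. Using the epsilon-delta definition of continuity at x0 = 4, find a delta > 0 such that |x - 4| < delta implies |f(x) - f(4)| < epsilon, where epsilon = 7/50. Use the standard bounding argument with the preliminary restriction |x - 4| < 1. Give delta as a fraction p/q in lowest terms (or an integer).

Factor: |x^2 - (4)^2| = |x - 4| * |x + 4|.
Impose |x - 4| < 1 first. Then |x + 4| = |(x - 4) + 2*(4)| <= |x - 4| + 2*|4| < 1 + 8 = 9.
So |x^2 - (4)^2| < delta * 9.
We need delta * 9 <= 7/50, i.e. delta <= 7/50/9 = 7/450.
Since 7/450 < 1, this is tighter than 1; take delta = 7/450.
So delta = 7/450 works.

7/450


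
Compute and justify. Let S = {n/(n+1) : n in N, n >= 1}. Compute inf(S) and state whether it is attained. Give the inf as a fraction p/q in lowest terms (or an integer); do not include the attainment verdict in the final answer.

Analysis:
- Values: 1/2, 2/3, 3/4, 4/5, ... strictly increasing.
- Minimum is 1/2 (n=1); inf = 1/2 (attained).
- n/(n+1) = 1 - 1/(n+1) -> 1 from below as n -> infinity, and never equals 1.
- So sup = 1 (not attained).
Conclusion: inf(S) = 1/2, attained in S.

1/2


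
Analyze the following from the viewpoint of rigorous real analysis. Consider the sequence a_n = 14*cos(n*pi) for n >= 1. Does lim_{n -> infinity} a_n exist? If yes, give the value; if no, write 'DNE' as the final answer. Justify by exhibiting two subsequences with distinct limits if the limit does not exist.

Examine the behaviour of a_n along subsequences.
cos(n*pi) = (-1)^n, so a_n = 14*(-1)^n. a_{2k} = 14 -> 14. a_{2k+1} = -14 -> -14.
Since these two subsequential limits are 14 and -14, distinct, the full sequence cannot converge (a convergent sequence has all subsequences tending to the same limit). So lim a_n does not exist.

DNE


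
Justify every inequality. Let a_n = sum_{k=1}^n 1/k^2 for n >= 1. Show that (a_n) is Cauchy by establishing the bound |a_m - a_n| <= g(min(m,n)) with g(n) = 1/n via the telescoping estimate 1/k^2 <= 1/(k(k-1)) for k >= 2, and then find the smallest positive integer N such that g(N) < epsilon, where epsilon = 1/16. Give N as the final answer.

For m > n >= 1: |a_m - a_n| = sum_{k=n+1}^m 1/k^2.
Use 1/k^2 <= 1/(k(k-1)) = 1/(k-1) - 1/k for k >= 2:
sum_{k=n+1}^m 1/k^2 <= sum_{k=n+1}^m (1/(k-1) - 1/k) = 1/n - 1/m <= 1/n.
By symmetry the same bound holds with n,m swapped, so |a_m - a_n| <= 1/min(m,n) = g(min(m,n)). Since g(n) -> 0, (a_n) is Cauchy.
Now solve g(N) < 1/16: 1/N < 1/16 <=> N > 1/(1/16) = 16.
The smallest integer strictly greater than 16 is N = 17.
Check: g(17) = 1/17 < 1/16; g(16) = 1/16 >= 1/16. So N = 17.

17


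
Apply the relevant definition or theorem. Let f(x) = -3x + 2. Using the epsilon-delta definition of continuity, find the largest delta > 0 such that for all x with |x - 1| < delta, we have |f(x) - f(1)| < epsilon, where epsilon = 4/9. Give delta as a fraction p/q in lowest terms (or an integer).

We compute f(1) = -3*(1) + 2 = -1.
|f(x) - f(1)| = |-3x + 2 - (-1)| = |-3(x - 1)| = 3|x - 1|.
We need 3|x - 1| < 4/9, i.e. |x - 1| < 4/9 / 3 = 4/27.
So any delta <= 4/27 works. Conversely, if delta > 4/27, then x = 1 + 4/27 satisfies |x - 1| = 4/27 < delta but |f(x) - f(1)| = 3 * 4/27 = 4/9, which is not < 4/9; so no larger delta works.
Hence the largest such delta is 4/27.

4/27


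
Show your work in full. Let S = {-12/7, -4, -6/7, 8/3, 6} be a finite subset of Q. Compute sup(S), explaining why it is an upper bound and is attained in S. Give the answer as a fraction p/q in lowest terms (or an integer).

S is finite, so sup(S) = max(S).
Sorted decreasing:
6, 8/3, -6/7, -12/7, -4
The extremum is 6.
For every x in S, x <= 6. And 6 is in S, so it is attained.
Therefore sup(S) = 6.

6


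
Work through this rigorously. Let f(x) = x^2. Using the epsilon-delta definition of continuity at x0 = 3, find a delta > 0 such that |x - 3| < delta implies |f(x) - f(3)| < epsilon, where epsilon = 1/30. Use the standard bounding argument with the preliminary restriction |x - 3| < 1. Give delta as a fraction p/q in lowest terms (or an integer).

Factor: |x^2 - (3)^2| = |x - 3| * |x + 3|.
Impose |x - 3| < 1 first. Then |x + 3| = |(x - 3) + 2*(3)| <= |x - 3| + 2*|3| < 1 + 6 = 7.
So |x^2 - (3)^2| < delta * 7.
We need delta * 7 <= 1/30, i.e. delta <= 1/30/7 = 1/210.
Since 1/210 < 1, this is tighter than 1; take delta = 1/210.
So delta = 1/210 works.

1/210


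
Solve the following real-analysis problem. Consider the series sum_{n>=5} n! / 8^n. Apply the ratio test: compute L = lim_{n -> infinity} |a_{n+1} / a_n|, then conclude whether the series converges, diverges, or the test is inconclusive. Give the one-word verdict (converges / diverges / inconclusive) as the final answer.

Let a_n denote the general term. Form the ratio a_{n+1}/a_n and simplify:
a_{n+1}/a_n = n/8 + 1/8
Take the limit as n -> infinity: L = infinity.
Since L = infinity > 1 (or L = infinity), the ratio test implies the series diverges.

diverges


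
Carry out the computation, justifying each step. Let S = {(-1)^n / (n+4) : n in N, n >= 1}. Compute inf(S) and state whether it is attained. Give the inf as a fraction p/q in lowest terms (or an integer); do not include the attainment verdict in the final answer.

Analysis:
- Values: -1/5, 1/6, -1/7, 1/8, -1/9, ...
- Positive terms (even n): 1/(2+4), 1/(4+4), ... decreasing -> max = 1/6 (n=2).
- Negative terms (odd n): -1/(1+4), -1/(3+4), ... increasing -> min = -1/5 (n=1).
- So sup = 1/6 (attained at n=2); inf = -1/5 (attained at n=1).
Conclusion: inf(S) = -1/5, attained in S.

-1/5
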